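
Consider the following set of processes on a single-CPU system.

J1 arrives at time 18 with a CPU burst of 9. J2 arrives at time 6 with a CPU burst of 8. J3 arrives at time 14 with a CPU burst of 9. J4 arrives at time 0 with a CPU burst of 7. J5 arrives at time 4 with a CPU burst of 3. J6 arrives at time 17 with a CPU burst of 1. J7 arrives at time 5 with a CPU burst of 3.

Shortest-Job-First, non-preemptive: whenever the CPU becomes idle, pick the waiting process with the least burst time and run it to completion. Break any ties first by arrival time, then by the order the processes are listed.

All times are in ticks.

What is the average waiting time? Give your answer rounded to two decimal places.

Timeline: | J4 0-7 | J5 7-10 | J7 10-13 | J2 13-21 | J6 21-22 | J3 22-31 | J1 31-40 |
Completion: J1=40  J2=21  J3=31  J4=7  J5=10  J6=22  J7=13
Turnaround (C−A): J1=22  J2=15  J3=17  J4=7  J5=6  J6=5  J7=8
Waiting times: J1=13, J2=7, J3=8, J4=0, J5=3, J6=4, J7=5
Average waiting = (13+7+8+0+3+4+5) / 7 = 40/7 = 5.71

5.71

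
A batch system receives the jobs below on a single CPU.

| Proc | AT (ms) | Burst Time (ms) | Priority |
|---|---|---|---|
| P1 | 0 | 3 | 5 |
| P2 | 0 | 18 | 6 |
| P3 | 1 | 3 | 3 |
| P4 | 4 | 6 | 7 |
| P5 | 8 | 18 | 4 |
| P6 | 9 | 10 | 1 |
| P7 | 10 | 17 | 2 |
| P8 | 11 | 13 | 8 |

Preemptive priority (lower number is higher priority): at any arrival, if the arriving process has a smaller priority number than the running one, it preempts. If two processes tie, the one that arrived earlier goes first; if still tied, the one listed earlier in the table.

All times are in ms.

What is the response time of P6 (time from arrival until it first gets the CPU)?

0

Gantt: | P1 0-1 | P3 1-4 | P1 4-6 | P2 6-8 | P5 8-9 | P6 9-19 | P7 19-36 | P5 36-53 | P2 53-69 | P4 69-75 | P8 75-88 |
Completion: P1=6  P2=69  P3=4  P4=75  P5=53  P6=19  P7=36  P8=88
Response(P6) = first start − arrival = 9 − 9 = 0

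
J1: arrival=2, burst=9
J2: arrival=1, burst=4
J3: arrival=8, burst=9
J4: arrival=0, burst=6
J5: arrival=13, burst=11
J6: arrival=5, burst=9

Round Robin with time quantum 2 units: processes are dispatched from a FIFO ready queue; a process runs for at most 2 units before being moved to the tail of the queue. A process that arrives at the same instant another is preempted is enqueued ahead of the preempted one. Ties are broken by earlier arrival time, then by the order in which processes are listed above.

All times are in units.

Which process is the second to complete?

Timeline: | J4 0-2 | J2 2-4 | J1 4-6 | J4 6-8 | J2 8-10 | J6 10-12 | J1 12-14 | J3 14-16 | J4 16-18 | J6 18-20 | J5 20-22 | J1 22-24 | J3 24-26 | J6 26-28 | J5 28-30 | J1 30-32 | J3 32-34 | J6 34-36 | J5 36-38 | J1 38-39 | J3 39-41 | J6 41-42 | J5 42-44 | J3 44-45 | J5 45-48 |
Completion: J1=39  J2=10  J3=45  J4=18  J5=48  J6=42
Finish order: J2 → J4 → J1 → J6 → J3 → J5

J4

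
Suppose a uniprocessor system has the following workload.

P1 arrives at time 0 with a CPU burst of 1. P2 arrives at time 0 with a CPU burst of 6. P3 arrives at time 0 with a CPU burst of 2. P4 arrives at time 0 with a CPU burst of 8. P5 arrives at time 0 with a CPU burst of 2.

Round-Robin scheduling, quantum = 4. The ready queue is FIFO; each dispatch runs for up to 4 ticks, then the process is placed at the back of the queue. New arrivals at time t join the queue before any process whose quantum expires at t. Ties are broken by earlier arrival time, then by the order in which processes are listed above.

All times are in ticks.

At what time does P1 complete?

1

Timeline: | P1 0-1 | P2 1-5 | P3 5-7 | P4 7-11 | P5 11-13 | P2 13-15 | P4 15-19 |
Completion: P1=1  P2=15  P3=7  P4=19  P5=13
Turnaround (C−A): P1=1  P2=15  P3=7  P4=19  P5=13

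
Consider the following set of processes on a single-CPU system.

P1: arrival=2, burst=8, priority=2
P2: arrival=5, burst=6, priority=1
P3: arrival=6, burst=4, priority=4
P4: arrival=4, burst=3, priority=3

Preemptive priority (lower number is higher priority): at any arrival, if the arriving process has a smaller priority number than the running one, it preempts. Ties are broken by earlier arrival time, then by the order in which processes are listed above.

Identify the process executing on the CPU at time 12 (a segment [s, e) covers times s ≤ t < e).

Schedule: | idle 0-2 | P1 2-5 | P2 5-11 | P1 11-16 | P4 16-19 | P3 19-23 |
Completion: P1=16  P2=11  P3=23  P4=19
Turnaround (C−A): P1=14  P2=6  P3=17  P4=15

P1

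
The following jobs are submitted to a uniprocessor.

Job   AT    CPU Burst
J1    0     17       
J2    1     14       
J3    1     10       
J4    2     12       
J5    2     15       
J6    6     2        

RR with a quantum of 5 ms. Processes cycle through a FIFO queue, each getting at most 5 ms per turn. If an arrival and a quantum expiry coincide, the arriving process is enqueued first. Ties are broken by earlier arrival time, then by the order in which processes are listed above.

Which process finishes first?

Gantt: | J1 0-5 | J2 5-10 | J3 10-15 | J4 15-20 | J5 20-25 | J1 25-30 | J6 30-32 | J2 32-37 | J3 37-42 | J4 42-47 | J5 47-52 | J1 52-57 | J2 57-61 | J4 61-63 | J5 63-68 | J1 68-70 |
Completion: J1=70  J2=61  J3=42  J4=63  J5=68  J6=32
Turnaround (C−A): J1=70  J2=60  J3=41  J4=61  J5=66  J6=26
Finish order: J6 → J3 → J2 → J4 → J5 → J1

J6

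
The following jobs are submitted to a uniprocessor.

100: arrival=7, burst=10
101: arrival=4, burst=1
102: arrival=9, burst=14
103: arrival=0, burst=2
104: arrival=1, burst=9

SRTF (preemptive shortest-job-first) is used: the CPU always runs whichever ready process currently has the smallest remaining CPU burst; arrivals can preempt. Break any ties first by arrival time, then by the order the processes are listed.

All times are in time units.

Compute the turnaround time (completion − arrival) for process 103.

Gantt: | 103 0-2 | 104 2-4 | 101 4-5 | 104 5-12 | 100 12-22 | 102 22-36 |
Completion: 100=22  101=5  102=36  103=2  104=12
Turnaround (C−A): 100=15  101=1  102=27  103=2  104=11
Turnaround(103) = completion − arrival = 2 − 0 = 2

2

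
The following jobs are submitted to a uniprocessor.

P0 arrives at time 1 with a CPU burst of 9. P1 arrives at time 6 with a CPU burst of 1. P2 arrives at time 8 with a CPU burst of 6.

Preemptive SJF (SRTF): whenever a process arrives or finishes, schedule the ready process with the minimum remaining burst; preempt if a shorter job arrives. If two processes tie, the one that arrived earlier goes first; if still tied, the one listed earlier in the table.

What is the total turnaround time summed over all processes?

20

Schedule: | idle 0-1 | P0 1-6 | P1 6-7 | P0 7-11 | P2 11-17 |
Completion: P0=11  P1=7  P2=17
Turnaround (C−A): P0=10  P1=1  P2=9
Turnaround = completion − arrival: P0=10, P1=1, P2=9
Total turnaround = 10 + 1 + 9 = 20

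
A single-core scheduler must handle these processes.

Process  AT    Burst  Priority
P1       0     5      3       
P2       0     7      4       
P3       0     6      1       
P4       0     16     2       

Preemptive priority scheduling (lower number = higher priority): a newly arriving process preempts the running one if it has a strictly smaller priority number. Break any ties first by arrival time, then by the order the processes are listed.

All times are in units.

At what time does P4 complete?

Schedule: | P3 0-6 | P4 6-22 | P1 22-27 | P2 27-34 |
Completion: P1=27  P2=34  P3=6  P4=22

22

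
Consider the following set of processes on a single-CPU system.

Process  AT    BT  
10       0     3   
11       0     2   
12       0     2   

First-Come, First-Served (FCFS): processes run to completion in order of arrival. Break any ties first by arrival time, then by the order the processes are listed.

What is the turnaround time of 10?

3

Schedule: | 10 0-3 | 11 3-5 | 12 5-7 |
Completion: 10=3  11=5  12=7
Turnaround(10) = completion − arrival = 3 − 0 = 3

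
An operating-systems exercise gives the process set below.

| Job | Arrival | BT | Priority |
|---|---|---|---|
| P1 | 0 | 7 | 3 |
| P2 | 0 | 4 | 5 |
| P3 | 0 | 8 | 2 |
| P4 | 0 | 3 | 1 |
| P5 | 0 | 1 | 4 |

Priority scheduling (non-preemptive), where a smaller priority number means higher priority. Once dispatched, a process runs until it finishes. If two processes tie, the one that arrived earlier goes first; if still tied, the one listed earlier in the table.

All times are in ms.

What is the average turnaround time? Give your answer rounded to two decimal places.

14.80

Gantt: | P4 0-3 | P3 3-11 | P1 11-18 | P5 18-19 | P2 19-23 |
Completion: P1=18  P2=23  P3=11  P4=3  P5=19
Turnaround (C−A): P1=18  P2=23  P3=11  P4=3  P5=19
Turnaround times: P1=18, P2=23, P3=11, P4=3, P5=19
Average turnaround = (18+23+11+3+19) / 5 = 74/5 = 14.80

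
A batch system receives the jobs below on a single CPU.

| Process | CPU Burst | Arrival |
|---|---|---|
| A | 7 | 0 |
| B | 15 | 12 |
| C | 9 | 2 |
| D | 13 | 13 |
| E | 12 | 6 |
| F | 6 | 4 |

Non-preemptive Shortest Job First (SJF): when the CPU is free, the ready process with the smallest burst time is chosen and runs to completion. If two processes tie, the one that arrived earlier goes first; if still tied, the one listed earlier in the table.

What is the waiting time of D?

21

Schedule: | A 0-7 | F 7-13 | C 13-22 | E 22-34 | D 34-47 | B 47-62 |
Completion: A=7  B=62  C=22  D=47  E=34  F=13
Turnaround (C−A): A=7  B=50  C=20  D=34  E=28  F=9
Waiting(D) = turnaround − burst = 34 − 13 = 21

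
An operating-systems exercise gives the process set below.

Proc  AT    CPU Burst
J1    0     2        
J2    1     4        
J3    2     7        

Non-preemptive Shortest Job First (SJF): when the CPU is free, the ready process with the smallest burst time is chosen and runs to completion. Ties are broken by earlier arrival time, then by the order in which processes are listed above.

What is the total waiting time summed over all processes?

5

Timeline: | J1 0-2 | J2 2-6 | J3 6-13 |
Completion: J1=2  J2=6  J3=13
Waiting = turnaround − burst: J1=0, J2=1, J3=4
Total waiting = 0 + 1 + 4 = 5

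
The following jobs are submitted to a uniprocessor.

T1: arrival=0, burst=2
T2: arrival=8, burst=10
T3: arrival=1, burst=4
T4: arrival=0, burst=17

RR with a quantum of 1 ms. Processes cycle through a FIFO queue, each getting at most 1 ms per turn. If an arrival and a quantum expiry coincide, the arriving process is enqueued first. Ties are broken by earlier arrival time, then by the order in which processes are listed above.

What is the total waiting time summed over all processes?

Timeline: | T1 0-1 | T4 1-2 | T3 2-3 | T1 3-4 | T4 4-5 | T3 5-6 | T4 6-7 | T3 7-8 | T4 8-9 | T2 9-10 | T3 10-11 | T4 11-12 | T2 12-13 | T4 13-14 | T2 14-15 | T4 15-16 | T2 16-17 | T4 17-18 | T2 18-19 | T4 19-20 | T2 20-21 | T4 21-22 | T2 22-23 | T4 23-24 | T2 24-25 | T4 25-26 | T2 26-27 | T4 27-28 | T2 28-29 | T4 29-33 |
Completion: T1=4  T2=29  T3=11  T4=33
Turnaround (C−A): T1=4  T2=21  T3=10  T4=33
Waiting = turnaround − burst: T1=2, T2=11, T3=6, T4=16
Total waiting = 2 + 11 + 6 + 16 = 35

35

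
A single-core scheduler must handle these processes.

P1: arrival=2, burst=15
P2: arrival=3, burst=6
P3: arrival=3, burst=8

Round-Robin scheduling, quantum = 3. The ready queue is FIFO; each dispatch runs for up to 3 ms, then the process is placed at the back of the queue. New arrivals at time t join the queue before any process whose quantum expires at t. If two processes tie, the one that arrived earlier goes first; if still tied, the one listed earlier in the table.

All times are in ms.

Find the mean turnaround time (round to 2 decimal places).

21.67

Schedule: | idle 0-2 | P1 2-5 | P2 5-8 | P3 8-11 | P1 11-14 | P2 14-17 | P3 17-20 | P1 20-23 | P3 23-25 | P1 25-31 |
Completion: P1=31  P2=17  P3=25
Turnaround (C−A): P1=29  P2=14  P3=22
Turnaround times: P1=29, P2=14, P3=22
Average turnaround = (29+14+22) / 3 = 65/3 = 21.67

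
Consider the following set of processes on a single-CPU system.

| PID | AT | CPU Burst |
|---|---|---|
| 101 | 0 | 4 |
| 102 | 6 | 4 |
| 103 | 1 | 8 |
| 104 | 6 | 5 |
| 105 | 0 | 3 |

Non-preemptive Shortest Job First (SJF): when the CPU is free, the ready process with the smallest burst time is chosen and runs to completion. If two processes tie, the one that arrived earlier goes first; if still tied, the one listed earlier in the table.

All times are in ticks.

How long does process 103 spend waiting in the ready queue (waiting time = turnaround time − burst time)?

15

Timeline: | 105 0-3 | 101 3-7 | 102 7-11 | 104 11-16 | 103 16-24 |
Completion: 101=7  102=11  103=24  104=16  105=3
Turnaround (C−A): 101=7  102=5  103=23  104=10  105=3
Waiting(103) = turnaround − burst = 23 − 8 = 15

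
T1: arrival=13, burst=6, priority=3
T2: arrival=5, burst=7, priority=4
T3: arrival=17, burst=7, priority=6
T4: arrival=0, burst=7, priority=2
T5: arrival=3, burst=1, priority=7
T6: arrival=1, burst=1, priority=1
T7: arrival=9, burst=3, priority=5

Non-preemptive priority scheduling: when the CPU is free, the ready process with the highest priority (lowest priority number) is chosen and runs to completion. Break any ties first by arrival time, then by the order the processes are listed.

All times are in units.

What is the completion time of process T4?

7

Timeline: | T4 0-7 | T6 7-8 | T2 8-15 | T1 15-21 | T7 21-24 | T3 24-31 | T5 31-32 |
Completion: T1=21  T2=15  T3=31  T4=7  T5=32  T6=8  T7=24
Turnaround (C−A): T1=8  T2=10  T3=14  T4=7  T5=29  T6=7  T7=15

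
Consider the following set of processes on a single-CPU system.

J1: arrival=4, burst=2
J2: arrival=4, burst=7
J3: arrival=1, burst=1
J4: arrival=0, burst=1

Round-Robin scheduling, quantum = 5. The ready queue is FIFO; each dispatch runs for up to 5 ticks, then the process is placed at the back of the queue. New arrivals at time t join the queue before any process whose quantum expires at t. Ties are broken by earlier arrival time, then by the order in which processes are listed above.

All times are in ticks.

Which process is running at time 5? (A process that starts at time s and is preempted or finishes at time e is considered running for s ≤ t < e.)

Gantt: | J4 0-1 | J3 1-2 | idle 2-4 | J1 4-6 | J2 6-13 |
Completion: J1=6  J2=13  J3=2  J4=1
Turnaround (C−A): J1=2  J2=9  J3=1  J4=1

J1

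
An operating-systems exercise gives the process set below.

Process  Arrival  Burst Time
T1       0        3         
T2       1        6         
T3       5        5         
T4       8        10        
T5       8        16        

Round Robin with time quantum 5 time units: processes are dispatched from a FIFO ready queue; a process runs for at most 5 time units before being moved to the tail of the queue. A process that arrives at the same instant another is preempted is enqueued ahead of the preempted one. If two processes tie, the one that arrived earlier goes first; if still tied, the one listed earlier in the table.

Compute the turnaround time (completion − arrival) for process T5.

32

Timeline: | T1 0-3 | T2 3-8 | T3 8-13 | T4 13-18 | T5 18-23 | T2 23-24 | T4 24-29 | T5 29-40 |
Completion: T1=3  T2=24  T3=13  T4=29  T5=40
Turnaround(T5) = completion − arrival = 40 − 8 = 32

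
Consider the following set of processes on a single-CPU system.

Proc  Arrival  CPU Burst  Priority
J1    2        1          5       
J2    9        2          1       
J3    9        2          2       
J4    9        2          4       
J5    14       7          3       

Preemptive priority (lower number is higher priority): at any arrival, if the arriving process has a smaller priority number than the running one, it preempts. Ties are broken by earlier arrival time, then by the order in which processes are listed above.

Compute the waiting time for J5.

Gantt: | idle 0-2 | J1 2-3 | idle 3-9 | J2 9-11 | J3 11-13 | J4 13-14 | J5 14-21 | J4 21-22 |
Completion: J1=3  J2=11  J3=13  J4=22  J5=21
Waiting(J5) = turnaround − burst = 7 − 7 = 0

0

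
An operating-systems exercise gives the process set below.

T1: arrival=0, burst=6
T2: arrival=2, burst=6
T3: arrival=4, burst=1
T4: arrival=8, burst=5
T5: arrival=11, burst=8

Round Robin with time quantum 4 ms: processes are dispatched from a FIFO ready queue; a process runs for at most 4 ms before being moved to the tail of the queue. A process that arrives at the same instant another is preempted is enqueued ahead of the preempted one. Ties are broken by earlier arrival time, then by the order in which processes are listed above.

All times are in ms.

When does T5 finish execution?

Gantt: | T1 0-4 | T2 4-8 | T3 8-9 | T1 9-11 | T4 11-15 | T2 15-17 | T5 17-21 | T4 21-22 | T5 22-26 |
Completion: T1=11  T2=17  T3=9  T4=22  T5=26

26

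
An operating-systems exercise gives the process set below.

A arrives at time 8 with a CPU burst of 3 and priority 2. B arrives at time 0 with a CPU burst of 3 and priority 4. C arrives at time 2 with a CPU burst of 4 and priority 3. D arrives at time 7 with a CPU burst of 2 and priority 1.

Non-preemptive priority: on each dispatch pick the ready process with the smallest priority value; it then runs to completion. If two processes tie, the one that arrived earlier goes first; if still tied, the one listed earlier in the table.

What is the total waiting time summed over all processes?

Schedule: | B 0-3 | C 3-7 | D 7-9 | A 9-12 |
Completion: A=12  B=3  C=7  D=9
Turnaround (C−A): A=4  B=3  C=5  D=2
Waiting = turnaround − burst: A=1, B=0, C=1, D=0
Total waiting = 1 + 0 + 1 + 0 = 2

2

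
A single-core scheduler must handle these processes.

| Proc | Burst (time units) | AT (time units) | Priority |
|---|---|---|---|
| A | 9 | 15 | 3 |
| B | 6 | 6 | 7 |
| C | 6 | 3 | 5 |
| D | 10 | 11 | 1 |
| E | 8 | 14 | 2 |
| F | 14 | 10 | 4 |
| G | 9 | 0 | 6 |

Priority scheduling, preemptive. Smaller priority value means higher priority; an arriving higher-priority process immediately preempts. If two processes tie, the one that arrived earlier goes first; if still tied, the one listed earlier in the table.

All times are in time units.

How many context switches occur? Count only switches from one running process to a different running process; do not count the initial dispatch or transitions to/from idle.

9

Timeline: | G 0-3 | C 3-9 | G 9-10 | F 10-11 | D 11-21 | E 21-29 | A 29-38 | F 38-51 | G 51-56 | B 56-62 |
Completion: A=38  B=62  C=9  D=21  E=29  F=51  G=56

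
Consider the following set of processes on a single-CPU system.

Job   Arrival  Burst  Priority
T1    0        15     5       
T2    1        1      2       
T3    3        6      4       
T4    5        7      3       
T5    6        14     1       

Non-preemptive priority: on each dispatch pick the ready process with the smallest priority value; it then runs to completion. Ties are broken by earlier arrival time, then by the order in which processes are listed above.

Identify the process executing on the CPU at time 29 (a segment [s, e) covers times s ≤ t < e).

Schedule: | T1 0-15 | T5 15-29 | T2 29-30 | T4 30-37 | T3 37-43 |
Completion: T1=15  T2=30  T3=43  T4=37  T5=29
Turnaround (C−A): T1=15  T2=29  T3=40  T4=32  T5=23

T2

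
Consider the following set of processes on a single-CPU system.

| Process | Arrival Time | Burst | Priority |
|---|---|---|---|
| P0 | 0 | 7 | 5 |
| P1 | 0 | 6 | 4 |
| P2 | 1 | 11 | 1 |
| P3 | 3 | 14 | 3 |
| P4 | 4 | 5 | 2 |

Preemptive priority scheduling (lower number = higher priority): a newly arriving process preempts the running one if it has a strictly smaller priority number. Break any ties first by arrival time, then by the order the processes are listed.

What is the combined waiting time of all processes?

88

Gantt: | P1 0-1 | P2 1-12 | P4 12-17 | P3 17-31 | P1 31-36 | P0 36-43 |
Completion: P0=43  P1=36  P2=12  P3=31  P4=17
Turnaround (C−A): P0=43  P1=36  P2=11  P3=28  P4=13
Waiting = turnaround − burst: P0=36, P1=30, P2=0, P3=14, P4=8
Total waiting = 36 + 30 + 0 + 14 + 8 = 88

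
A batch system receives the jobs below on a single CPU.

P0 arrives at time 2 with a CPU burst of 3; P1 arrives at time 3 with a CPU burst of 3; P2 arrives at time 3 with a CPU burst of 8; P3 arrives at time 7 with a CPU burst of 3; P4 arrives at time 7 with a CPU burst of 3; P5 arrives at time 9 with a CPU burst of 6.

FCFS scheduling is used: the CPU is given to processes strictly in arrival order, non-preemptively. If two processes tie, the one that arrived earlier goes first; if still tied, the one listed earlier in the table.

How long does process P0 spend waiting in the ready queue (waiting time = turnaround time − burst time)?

0

Timeline: | idle 0-2 | P0 2-5 | P1 5-8 | P2 8-16 | P3 16-19 | P4 19-22 | P5 22-28 |
Completion: P0=5  P1=8  P2=16  P3=19  P4=22  P5=28
Turnaround (C−A): P0=3  P1=5  P2=13  P3=12  P4=15  P5=19
Waiting(P0) = turnaround − burst = 3 − 3 = 0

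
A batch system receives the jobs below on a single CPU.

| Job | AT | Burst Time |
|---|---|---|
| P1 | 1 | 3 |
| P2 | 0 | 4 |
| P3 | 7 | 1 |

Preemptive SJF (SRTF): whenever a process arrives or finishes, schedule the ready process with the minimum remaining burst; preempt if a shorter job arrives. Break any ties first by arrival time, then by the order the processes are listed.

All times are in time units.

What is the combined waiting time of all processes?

3

Timeline: | P2 0-4 | P1 4-7 | P3 7-8 |
Completion: P1=7  P2=4  P3=8
Waiting = turnaround − burst: P1=3, P2=0, P3=0
Total waiting = 3 + 0 + 0 = 3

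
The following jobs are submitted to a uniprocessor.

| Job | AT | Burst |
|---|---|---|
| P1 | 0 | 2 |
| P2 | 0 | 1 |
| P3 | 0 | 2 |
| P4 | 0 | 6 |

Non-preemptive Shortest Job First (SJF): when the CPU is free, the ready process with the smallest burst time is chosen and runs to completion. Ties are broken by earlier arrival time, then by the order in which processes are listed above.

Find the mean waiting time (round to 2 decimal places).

Schedule: | P2 0-1 | P1 1-3 | P3 3-5 | P4 5-11 |
Completion: P1=3  P2=1  P3=5  P4=11
Turnaround (C−A): P1=3  P2=1  P3=5  P4=11
Waiting times: P1=1, P2=0, P3=3, P4=5
Average waiting = (1+0+3+5) / 4 = 9/4 = 2.25

2.25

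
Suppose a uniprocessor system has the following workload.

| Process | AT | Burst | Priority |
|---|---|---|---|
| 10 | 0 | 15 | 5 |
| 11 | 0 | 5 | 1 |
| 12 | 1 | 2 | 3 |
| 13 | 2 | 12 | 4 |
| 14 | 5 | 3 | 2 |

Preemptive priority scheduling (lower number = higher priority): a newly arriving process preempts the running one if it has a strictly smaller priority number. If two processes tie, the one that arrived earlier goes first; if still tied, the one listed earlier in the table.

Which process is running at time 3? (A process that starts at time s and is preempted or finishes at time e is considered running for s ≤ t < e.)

Schedule: | 11 0-5 | 14 5-8 | 12 8-10 | 13 10-22 | 10 22-37 |
Completion: 10=37  11=5  12=10  13=22  14=8
Turnaround (C−A): 10=37  11=5  12=9  13=20  14=3

11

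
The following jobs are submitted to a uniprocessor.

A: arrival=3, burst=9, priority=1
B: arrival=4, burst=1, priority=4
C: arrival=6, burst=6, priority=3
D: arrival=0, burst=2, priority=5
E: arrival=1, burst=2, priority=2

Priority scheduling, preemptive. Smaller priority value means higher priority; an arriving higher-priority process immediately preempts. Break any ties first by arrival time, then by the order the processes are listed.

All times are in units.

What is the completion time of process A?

Gantt: | D 0-1 | E 1-3 | A 3-12 | C 12-18 | B 18-19 | D 19-20 |
Completion: A=12  B=19  C=18  D=20  E=3
Turnaround (C−A): A=9  B=15  C=12  D=20  E=2

12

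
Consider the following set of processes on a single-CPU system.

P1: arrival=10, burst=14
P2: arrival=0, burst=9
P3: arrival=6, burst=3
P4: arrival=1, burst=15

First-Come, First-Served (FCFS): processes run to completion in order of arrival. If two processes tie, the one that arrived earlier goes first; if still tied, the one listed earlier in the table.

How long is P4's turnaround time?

23

Gantt: | P2 0-9 | P4 9-24 | P3 24-27 | P1 27-41 |
Completion: P1=41  P2=9  P3=27  P4=24
Turnaround(P4) = completion − arrival = 24 − 1 = 23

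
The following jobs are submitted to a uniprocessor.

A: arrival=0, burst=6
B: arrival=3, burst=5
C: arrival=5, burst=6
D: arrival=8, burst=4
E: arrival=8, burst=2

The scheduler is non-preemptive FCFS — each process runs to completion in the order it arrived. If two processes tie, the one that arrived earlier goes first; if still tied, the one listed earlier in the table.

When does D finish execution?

Schedule: | A 0-6 | B 6-11 | C 11-17 | D 17-21 | E 21-23 |
Completion: A=6  B=11  C=17  D=21  E=23
Turnaround (C−A): A=6  B=8  C=12  D=13  E=15

21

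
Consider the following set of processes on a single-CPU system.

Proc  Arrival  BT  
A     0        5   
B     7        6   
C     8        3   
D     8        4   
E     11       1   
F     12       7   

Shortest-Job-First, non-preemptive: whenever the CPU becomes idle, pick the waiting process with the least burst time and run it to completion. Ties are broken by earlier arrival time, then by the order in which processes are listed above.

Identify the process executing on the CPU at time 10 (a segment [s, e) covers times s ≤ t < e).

Schedule: | A 0-5 | idle 5-7 | B 7-13 | E 13-14 | C 14-17 | D 17-21 | F 21-28 |
Completion: A=5  B=13  C=17  D=21  E=14  F=28

B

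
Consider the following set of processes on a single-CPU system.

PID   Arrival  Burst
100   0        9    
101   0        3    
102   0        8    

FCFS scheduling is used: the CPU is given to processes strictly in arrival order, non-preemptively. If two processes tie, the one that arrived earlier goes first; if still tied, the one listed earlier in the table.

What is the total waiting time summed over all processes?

Timeline: | 100 0-9 | 101 9-12 | 102 12-20 |
Completion: 100=9  101=12  102=20
Waiting = turnaround − burst: 100=0, 101=9, 102=12
Total waiting = 0 + 9 + 12 = 21

21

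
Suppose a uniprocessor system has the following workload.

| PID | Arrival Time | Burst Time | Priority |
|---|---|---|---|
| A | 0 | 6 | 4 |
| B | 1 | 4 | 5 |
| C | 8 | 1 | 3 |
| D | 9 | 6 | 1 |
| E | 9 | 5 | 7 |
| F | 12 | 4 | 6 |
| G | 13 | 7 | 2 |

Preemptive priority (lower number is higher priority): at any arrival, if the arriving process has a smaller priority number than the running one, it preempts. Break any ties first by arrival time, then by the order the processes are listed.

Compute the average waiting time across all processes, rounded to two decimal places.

7.43

Schedule: | A 0-6 | B 6-8 | C 8-9 | D 9-15 | G 15-22 | B 22-24 | F 24-28 | E 28-33 |
Completion: A=6  B=24  C=9  D=15  E=33  F=28  G=22
Waiting times: A=0, B=19, C=0, D=0, E=19, F=12, G=2
Average waiting = (0+19+0+0+19+12+2) / 7 = 52/7 = 7.43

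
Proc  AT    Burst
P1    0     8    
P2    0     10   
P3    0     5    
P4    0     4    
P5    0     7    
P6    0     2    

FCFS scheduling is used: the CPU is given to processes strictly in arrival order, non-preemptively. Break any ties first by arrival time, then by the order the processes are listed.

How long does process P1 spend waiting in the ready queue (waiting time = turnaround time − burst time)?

0

Schedule: | P1 0-8 | P2 8-18 | P3 18-23 | P4 23-27 | P5 27-34 | P6 34-36 |
Completion: P1=8  P2=18  P3=23  P4=27  P5=34  P6=36
Waiting(P1) = turnaround − burst = 8 − 8 = 0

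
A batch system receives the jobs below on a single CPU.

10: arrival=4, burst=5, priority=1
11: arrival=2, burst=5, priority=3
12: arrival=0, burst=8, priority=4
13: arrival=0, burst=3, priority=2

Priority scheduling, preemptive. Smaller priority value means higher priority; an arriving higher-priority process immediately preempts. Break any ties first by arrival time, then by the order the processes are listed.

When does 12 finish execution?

21

Timeline: | 13 0-3 | 11 3-4 | 10 4-9 | 11 9-13 | 12 13-21 |
Completion: 10=9  11=13  12=21  13=3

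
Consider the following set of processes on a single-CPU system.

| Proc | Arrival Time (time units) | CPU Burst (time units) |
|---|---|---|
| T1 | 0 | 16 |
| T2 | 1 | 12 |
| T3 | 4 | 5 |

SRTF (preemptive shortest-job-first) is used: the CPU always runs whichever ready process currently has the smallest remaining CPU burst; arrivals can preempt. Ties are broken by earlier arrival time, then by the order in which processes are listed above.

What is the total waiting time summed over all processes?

22

Schedule: | T1 0-1 | T2 1-4 | T3 4-9 | T2 9-18 | T1 18-33 |
Completion: T1=33  T2=18  T3=9
Waiting = turnaround − burst: T1=17, T2=5, T3=0
Total waiting = 17 + 5 + 0 = 22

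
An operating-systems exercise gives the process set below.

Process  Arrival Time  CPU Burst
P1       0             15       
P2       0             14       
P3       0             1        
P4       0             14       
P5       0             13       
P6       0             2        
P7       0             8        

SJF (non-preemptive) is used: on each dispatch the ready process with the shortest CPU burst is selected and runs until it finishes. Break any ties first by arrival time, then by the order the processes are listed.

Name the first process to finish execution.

P3

Timeline: | P3 0-1 | P6 1-3 | P7 3-11 | P5 11-24 | P2 24-38 | P4 38-52 | P1 52-67 |
Completion: P1=67  P2=38  P3=1  P4=52  P5=24  P6=3  P7=11
Turnaround (C−A): P1=67  P2=38  P3=1  P4=52  P5=24  P6=3  P7=11
Finish order: P3 → P6 → P7 → P5 → P2 → P4 → P1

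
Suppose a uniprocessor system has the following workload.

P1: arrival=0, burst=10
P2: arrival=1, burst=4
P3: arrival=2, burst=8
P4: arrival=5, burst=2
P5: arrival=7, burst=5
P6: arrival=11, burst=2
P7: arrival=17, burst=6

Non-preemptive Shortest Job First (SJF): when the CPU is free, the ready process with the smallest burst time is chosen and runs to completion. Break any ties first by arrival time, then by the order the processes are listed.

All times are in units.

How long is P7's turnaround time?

12

Schedule: | P1 0-10 | P4 10-12 | P6 12-14 | P2 14-18 | P5 18-23 | P7 23-29 | P3 29-37 |
Completion: P1=10  P2=18  P3=37  P4=12  P5=23  P6=14  P7=29
Turnaround(P7) = completion − arrival = 29 − 17 = 12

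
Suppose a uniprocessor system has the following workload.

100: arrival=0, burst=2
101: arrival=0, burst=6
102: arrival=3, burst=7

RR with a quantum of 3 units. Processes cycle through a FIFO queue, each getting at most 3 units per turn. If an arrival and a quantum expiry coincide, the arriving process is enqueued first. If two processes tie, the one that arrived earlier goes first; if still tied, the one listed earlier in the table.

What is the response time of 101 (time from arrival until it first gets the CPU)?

2

Gantt: | 100 0-2 | 101 2-5 | 102 5-8 | 101 8-11 | 102 11-15 |
Completion: 100=2  101=11  102=15
Turnaround (C−A): 100=2  101=11  102=12
Response(101) = first start − arrival = 2 − 0 = 2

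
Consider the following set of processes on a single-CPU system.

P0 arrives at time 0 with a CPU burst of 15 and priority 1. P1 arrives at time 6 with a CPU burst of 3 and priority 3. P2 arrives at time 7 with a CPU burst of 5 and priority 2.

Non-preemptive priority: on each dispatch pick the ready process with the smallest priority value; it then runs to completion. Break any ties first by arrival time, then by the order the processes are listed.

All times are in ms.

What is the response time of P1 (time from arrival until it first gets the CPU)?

14

Timeline: | P0 0-15 | P2 15-20 | P1 20-23 |
Completion: P0=15  P1=23  P2=20
Turnaround (C−A): P0=15  P1=17  P2=13
Response(P1) = first start − arrival = 20 − 6 = 14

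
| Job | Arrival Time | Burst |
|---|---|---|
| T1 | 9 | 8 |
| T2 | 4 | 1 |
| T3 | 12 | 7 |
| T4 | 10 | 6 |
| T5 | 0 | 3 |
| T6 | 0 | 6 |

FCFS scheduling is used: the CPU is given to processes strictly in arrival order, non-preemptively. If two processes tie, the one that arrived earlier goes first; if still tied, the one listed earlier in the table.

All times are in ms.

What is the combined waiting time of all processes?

Gantt: | T5 0-3 | T6 3-9 | T2 9-10 | T1 10-18 | T4 18-24 | T3 24-31 |
Completion: T1=18  T2=10  T3=31  T4=24  T5=3  T6=9
Waiting = turnaround − burst: T1=1, T2=5, T3=12, T4=8, T5=0, T6=3
Total waiting = 1 + 5 + 12 + 8 + 0 + 3 = 29

29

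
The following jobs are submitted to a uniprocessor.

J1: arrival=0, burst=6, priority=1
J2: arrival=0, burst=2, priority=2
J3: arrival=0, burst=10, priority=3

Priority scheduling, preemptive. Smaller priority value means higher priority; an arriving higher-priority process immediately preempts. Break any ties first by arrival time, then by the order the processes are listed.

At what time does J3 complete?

Schedule: | J1 0-6 | J2 6-8 | J3 8-18 |
Completion: J1=6  J2=8  J3=18
Turnaround (C−A): J1=6  J2=8  J3=18

18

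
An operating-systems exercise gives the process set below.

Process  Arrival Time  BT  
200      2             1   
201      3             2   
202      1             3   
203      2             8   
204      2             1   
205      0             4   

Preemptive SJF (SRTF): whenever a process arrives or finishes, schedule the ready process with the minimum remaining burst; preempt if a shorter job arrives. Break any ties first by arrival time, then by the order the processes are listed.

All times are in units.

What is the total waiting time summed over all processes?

Schedule: | 205 0-2 | 200 2-3 | 204 3-4 | 205 4-6 | 201 6-8 | 202 8-11 | 203 11-19 |
Completion: 200=3  201=8  202=11  203=19  204=4  205=6
Waiting = turnaround − burst: 200=0, 201=3, 202=7, 203=9, 204=1, 205=2
Total waiting = 0 + 3 + 7 + 9 + 1 + 2 = 22

22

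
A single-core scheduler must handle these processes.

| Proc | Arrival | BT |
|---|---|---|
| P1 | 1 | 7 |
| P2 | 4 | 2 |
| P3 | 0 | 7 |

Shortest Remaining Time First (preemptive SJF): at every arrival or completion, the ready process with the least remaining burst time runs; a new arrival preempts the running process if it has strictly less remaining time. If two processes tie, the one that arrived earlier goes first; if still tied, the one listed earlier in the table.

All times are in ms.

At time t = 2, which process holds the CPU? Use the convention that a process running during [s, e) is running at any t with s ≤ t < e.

Timeline: | P3 0-4 | P2 4-6 | P3 6-9 | P1 9-16 |
Completion: P1=16  P2=6  P3=9
Turnaround (C−A): P1=15  P2=2  P3=9

P3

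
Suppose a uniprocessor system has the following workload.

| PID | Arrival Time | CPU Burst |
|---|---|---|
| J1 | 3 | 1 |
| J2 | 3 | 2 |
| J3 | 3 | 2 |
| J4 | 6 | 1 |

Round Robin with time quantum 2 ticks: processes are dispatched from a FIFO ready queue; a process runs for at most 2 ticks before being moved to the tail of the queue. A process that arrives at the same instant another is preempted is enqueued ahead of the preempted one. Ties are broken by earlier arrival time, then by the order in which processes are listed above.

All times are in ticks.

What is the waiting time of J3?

Timeline: | idle 0-3 | J1 3-4 | J2 4-6 | J3 6-8 | J4 8-9 |
Completion: J1=4  J2=6  J3=8  J4=9
Waiting(J3) = turnaround − burst = 5 − 2 = 3

3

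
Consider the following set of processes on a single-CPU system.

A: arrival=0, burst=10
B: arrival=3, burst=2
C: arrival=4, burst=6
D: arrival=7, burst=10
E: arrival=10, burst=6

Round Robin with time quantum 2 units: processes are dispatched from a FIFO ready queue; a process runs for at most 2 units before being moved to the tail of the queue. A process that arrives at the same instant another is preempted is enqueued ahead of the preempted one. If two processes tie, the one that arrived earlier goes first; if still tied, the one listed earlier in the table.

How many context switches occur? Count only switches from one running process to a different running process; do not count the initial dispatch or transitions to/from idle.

Timeline: | A 0-4 | B 4-6 | C 6-8 | A 8-10 | D 10-12 | C 12-14 | E 14-16 | A 16-18 | D 18-20 | C 20-22 | E 22-24 | A 24-26 | D 26-28 | E 28-30 | D 30-34 |
Completion: A=26  B=6  C=22  D=34  E=30
Turnaround (C−A): A=26  B=3  C=18  D=27  E=20

14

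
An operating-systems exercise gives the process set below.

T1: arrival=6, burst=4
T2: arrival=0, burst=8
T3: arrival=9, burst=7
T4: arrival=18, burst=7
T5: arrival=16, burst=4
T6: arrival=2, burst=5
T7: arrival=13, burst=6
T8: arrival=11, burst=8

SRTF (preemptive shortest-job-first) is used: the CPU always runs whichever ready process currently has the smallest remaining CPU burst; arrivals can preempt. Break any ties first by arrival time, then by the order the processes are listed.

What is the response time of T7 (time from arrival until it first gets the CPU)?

8

Gantt: | T2 0-2 | T6 2-7 | T1 7-11 | T2 11-17 | T5 17-21 | T7 21-27 | T3 27-34 | T4 34-41 | T8 41-49 |
Completion: T1=11  T2=17  T3=34  T4=41  T5=21  T6=7  T7=27  T8=49
Turnaround (C−A): T1=5  T2=17  T3=25  T4=23  T5=5  T6=5  T7=14  T8=38
Response(T7) = first start − arrival = 21 − 13 = 8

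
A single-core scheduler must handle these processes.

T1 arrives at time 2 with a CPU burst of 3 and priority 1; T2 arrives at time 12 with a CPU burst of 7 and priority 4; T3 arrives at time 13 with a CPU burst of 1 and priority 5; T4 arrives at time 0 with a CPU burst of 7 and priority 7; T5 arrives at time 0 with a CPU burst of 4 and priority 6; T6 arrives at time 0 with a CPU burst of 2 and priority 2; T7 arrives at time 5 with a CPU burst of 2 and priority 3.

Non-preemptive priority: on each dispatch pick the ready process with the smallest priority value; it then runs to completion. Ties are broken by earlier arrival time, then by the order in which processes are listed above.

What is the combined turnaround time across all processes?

62

Gantt: | T6 0-2 | T1 2-5 | T7 5-7 | T5 7-11 | T4 11-18 | T2 18-25 | T3 25-26 |
Completion: T1=5  T2=25  T3=26  T4=18  T5=11  T6=2  T7=7
Turnaround (C−A): T1=3  T2=13  T3=13  T4=18  T5=11  T6=2  T7=2
Turnaround = completion − arrival: T1=3, T2=13, T3=13, T4=18, T5=11, T6=2, T7=2
Total turnaround = 3 + 13 + 13 + 18 + 11 + 2 + 2 = 62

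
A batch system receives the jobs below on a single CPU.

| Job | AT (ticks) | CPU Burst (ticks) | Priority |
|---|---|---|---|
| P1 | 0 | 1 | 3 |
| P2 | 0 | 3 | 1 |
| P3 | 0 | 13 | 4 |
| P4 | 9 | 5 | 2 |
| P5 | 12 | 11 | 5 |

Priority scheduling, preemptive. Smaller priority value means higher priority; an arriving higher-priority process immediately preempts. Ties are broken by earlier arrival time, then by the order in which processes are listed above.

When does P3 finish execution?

Timeline: | P2 0-3 | P1 3-4 | P3 4-9 | P4 9-14 | P3 14-22 | P5 22-33 |
Completion: P1=4  P2=3  P3=22  P4=14  P5=33
Turnaround (C−A): P1=4  P2=3  P3=22  P4=5  P5=21

22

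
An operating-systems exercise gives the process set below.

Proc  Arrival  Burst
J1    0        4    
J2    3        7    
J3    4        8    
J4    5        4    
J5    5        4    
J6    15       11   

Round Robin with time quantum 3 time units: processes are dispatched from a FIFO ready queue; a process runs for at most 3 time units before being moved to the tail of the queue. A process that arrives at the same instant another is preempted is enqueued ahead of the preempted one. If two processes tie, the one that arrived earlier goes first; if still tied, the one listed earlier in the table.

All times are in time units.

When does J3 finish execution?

Gantt: | J1 0-3 | J2 3-6 | J1 6-7 | J3 7-10 | J4 10-13 | J5 13-16 | J2 16-19 | J3 19-22 | J4 22-23 | J6 23-26 | J5 26-27 | J2 27-28 | J3 28-30 | J6 30-38 |
Completion: J1=7  J2=28  J3=30  J4=23  J5=27  J6=38
Turnaround (C−A): J1=7  J2=25  J3=26  J4=18  J5=22  J6=23

30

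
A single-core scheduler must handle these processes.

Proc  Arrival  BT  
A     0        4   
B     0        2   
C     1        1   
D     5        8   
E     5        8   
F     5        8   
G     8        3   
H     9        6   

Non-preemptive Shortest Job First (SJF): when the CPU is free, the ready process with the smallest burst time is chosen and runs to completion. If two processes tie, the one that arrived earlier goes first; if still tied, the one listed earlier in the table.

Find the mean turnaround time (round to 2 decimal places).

Schedule: | B 0-2 | C 2-3 | A 3-7 | D 7-15 | G 15-18 | H 18-24 | E 24-32 | F 32-40 |
Completion: A=7  B=2  C=3  D=15  E=32  F=40  G=18  H=24
Turnaround (C−A): A=7  B=2  C=2  D=10  E=27  F=35  G=10  H=15
Turnaround times: A=7, B=2, C=2, D=10, E=27, F=35, G=10, H=15
Average turnaround = (7+2+2+10+27+35+10+15) / 8 = 108/8 = 13.50

13.50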